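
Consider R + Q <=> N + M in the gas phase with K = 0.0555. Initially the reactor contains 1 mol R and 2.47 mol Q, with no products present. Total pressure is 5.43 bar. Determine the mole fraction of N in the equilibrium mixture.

Basis: 1 mol R initially; let X = conversion of R. Extent ξ = X.
Species balance: n_R = 1 − X; n_Q = 2.47 − X; n_N = X; n_M = X.
n_T stays at 3.47 (no change in mole number).
y_i = n_i/n_T, p_i = y_i·P. K = p_N p_M / (p_R p_Q).
Setting this equal to 0.0555 and taking the physical root (0 < X < 1) gives X = 0.292.
Then n_N = 0.292, n_T = 3.47, so y_N = 0.084.

y_N = 0.084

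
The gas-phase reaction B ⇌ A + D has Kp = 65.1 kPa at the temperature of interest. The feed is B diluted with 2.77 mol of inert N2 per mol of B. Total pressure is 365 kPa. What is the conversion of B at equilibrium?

Let X = conversion of B (basis 1 mol B); extent of reaction ξ = X.
Species balance: n_B = 1 − X; n_A = X; n_D = X; n_I = 2.77 (inert).
Total moles n_T = 3.77 + X.
Mole fractions y_i = n_i/n_T; Kp = p_A p_D / (p_B) with p_i = y_i·P.
This yields a degree-2 equation in X; solving on (0,1), X = 0.574.

X = 0.574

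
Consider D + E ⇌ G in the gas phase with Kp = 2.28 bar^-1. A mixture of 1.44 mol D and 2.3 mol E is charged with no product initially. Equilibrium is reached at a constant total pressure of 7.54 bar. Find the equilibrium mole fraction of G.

Take 1.44 mol D as basis and let X be its fractional conversion, so ξ = 1.44X.
Mole table: n_D = 1.44 − 1.44X; n_E = 2.3 − 1.44X; n_G = 1.44X.
n_T = Σnᵢ = 3.74 − 1.44X.
Mole fractions y_i = n_i/n_T; Kp = p_G / (p_D p_E) with p_i = y_i·P.
This yields a degree-2 equation in X; solving on (0,1), X = 0.878.
Then n_G = 1.26, n_T = 2.48, so y_G = 0.511.

y_G = 0.511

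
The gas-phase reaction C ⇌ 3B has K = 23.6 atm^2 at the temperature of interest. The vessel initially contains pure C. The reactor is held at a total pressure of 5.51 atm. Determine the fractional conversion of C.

Let X = conversion of C (basis 1 mol C); extent of reaction ξ = X.
At extent ξ: n_C = 1 − X; n_B = 3X.
n_T = Σnᵢ = 1 + 2X.
y_i = n_i/n_T, p_i = y_i·P. K = p_B^3 / (p_C).
This yields a degree-3 equation in X; solving on (0,1), X = 0.381.

X = 0.381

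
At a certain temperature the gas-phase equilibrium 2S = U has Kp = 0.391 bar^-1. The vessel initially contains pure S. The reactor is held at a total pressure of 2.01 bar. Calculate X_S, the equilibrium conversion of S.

Take 1 mol S as basis and let X be its fractional conversion, so ξ = 0.5X.
Species balance: n_S = 1 − X; n_U = 0.5X.
Summing: n_T = 1 − 0.5X.
y_i = n_i/n_T, p_i = y_i·P. Kp = p_U / (p_S^2).
Substituting and setting equal to 0.391 bar^-1 gives a polynomial in X; the root in (0,1) is X = 0.509.

X = 0.509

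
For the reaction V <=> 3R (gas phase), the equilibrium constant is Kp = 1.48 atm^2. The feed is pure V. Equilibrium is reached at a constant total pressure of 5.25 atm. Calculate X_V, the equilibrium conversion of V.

Basis: 1 mol V initially; let X = conversion of V. Extent ξ = X.
At extent ξ: n_V = 1 − X; n_R = 3X.
n_T = Σnᵢ = 1 + 2X.
y_i = n_i/n_T, p_i = y_i·P. Kp = p_R^3 / (p_V).
Substituting and setting equal to 1.48 atm^2 gives a polynomial in X; the root in (0,1) is X = 0.141.

X = 0.141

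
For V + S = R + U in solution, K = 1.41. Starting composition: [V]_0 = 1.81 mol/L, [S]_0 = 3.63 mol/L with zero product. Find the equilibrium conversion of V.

X = 0.717

Let X = conversion of V; extent ξ = 1.81·X mol/L.
Concentrations: [V] = 1.81 − 1.81X; [S] = 3.63 − 1.81X; [R] = 1.81X; [U] = 1.81X.
K = [R] [U] / ([V] [S]).
Equating to 1.41: the physical root is X = 0.717.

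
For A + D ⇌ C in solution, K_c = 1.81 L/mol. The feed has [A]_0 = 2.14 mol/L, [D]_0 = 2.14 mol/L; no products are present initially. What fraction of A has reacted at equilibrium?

Let X = conversion of A; extent ξ = 2.14·X mol/L.
Concentrations: [A] = 2.14 − 2.14X; [D] = 2.14 − 2.14X; [C] = 2.14X.
K_c = [C] / ([A] [D]).
Setting equal to 1.81 and solving for X on (0,1) gives X = 0.605.

X = 0.605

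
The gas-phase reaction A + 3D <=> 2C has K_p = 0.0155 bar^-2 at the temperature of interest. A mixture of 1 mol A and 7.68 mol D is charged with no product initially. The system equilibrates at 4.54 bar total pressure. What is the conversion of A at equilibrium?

Let X = conversion of A (basis 1 mol A); extent of reaction ξ = X.
Species balance: n_A = 1 − X; n_D = 7.68 − 3X; n_C = 2X.
Total moles n_T = 8.68 − 2X.
Mole fractions y_i = n_i/n_T; K_p = p_C^2 / (p_A p_D^3) with p_i = y_i·P.
Substituting and setting equal to 0.0155 bar^-2 gives a polynomial in X; the root in (0,1) is X = 0.437.

X = 0.437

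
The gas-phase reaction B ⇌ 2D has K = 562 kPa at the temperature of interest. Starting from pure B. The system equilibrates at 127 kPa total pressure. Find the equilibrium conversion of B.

Take 1 mol B as basis and let X be its fractional conversion, so ξ = X.
Mole table: n_B = 1 − X; n_D = 2X.
Total moles n_T = 1 + X.
Mole fractions y_i = n_i/n_T; K = p_D^2 / (p_B) with p_i = y_i·P.
Substituting and setting equal to 562 kPa gives a polynomial in X; the root in (0,1) is X = 0.725.

X = 0.725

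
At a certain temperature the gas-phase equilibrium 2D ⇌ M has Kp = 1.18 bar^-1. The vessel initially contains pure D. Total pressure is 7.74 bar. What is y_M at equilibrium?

y_M = 0.719

Take 1 mol D as basis and let X be its fractional conversion, so ξ = 0.5X.
Mole table: n_D = 1 − X; n_M = 0.5X.
n_T = Σnᵢ = 1 − 0.5X.
With p_i = (n_i/n_T)P, Kp = p_M / (p_D^2).
This yields a degree-2 equation in X; solving on (0,1), X = 0.837.
Then n_M = 0.418, n_T = 0.582, so y_M = 0.719.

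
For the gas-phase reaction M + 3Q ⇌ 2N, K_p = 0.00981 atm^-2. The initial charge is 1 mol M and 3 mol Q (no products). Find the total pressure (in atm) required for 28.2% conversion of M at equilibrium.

Let X = conversion of M (basis 1 mol M); extent of reaction ξ = X.
Mole table: n_M = 1 − X; n_Q = 3 − 3X; n_N = 2X.
n_T = Σnᵢ = 4 − 2X.
K_p = p_N^2 / (p_M p_Q^3) with p_i = (n_i/n_T)·P.
At X = 0.282: the mole-fraction product g(X) = Π y_i^ν_i = 0.5234. Since K_p = g(X)·P^{-2}, P = (g/K_p)^(1/2) = (0.5234/0.00981)^(1/2) = 7.3 atm.

P = 7.3 atm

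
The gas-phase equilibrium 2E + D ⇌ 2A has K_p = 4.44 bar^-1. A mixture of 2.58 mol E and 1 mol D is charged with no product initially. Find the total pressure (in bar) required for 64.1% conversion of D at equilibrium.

P = 1.8 bar

Let X = conversion of D (basis 1 mol D); extent of reaction ξ = X.
At extent ξ: n_E = 2.58 − 2X; n_D = 1 − X; n_A = 2X.
Total moles n_T = 3.58 − X.
K_p = p_A^2 / (p_E^2 p_D) with p_i = (n_i/n_T)·P.
At X = 0.641: the mole-fraction product g(X) = Π y_i^ν_i = 7.986. Since K_p = g(X)·P^{-1}, P = (g/K_p)^(1/1) = (7.986/4.44)^(1/1) = 1.8 bar.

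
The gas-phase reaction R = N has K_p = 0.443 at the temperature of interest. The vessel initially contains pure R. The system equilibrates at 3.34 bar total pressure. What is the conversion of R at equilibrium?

Let X = conversion of R (basis 1 mol R); extent of reaction ξ = X.
Species balance: n_R = 1 − X; n_N = X.
Since Δν = 0, n_T = 1 throughout.
Mole fractions y_i = n_i/n_T; K_p = p_N / (p_R) with p_i = y_i·P.
This yields a degree-1 equation in X; solving on (0,1), X = 0.307.

X = 0.307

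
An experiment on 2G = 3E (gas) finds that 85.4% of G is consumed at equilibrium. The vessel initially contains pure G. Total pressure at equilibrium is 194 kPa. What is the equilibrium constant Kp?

Kp = 1.34e+04 kPa

Take 1 mol G as basis and let X be its fractional conversion, so ξ = 0.5X.
Moles: n_G = 1 − X; n_E = 1.5X.
Total moles n_T = 1 + 0.5X.
At X = 0.854: n_G = 0.146, n_E = 1.28, n_T = 1.43.
p_i = (n_i/n_T)·P. Kp = p_E^3 / (p_G^2) = 1.34e+04 kPa.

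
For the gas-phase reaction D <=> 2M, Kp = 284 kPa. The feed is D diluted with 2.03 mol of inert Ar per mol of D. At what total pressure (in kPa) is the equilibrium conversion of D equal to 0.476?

P = 576 kPa

Take 1 mol D as basis and let X be its fractional conversion, so ξ = X.
Mole table: n_D = 1 − X; n_M = 2X; n_I = 2.03 (inert).
Summing: n_T = 3.03 + X.
Kp = p_M^2 / (p_D) with p_i = (n_i/n_T)·P.
At X = 0.476: the mole-fraction product g(X) = Π y_i^ν_i = 0.4933. Since Kp = g(X)·P^{1}, P = (Kp/g)^(1/1) = (284/0.4933)^(1/1) = 576 kPa.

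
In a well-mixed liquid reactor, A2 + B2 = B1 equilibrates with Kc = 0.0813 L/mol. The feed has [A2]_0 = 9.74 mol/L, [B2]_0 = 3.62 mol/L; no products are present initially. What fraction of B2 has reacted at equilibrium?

X = 0.402

Let X = conversion of B2; extent ξ = 3.62·X mol/L.
Concentrations: [A2] = 9.74 − 3.62X; [B2] = 3.62 − 3.62X; [B1] = 3.62X.
Kc = [B1] / ([A2] [B2]).
This equals 0.0813 at X = 0.402 (the root in 0 < X < 1).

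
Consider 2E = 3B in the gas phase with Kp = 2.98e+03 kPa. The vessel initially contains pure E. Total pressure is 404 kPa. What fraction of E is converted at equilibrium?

Basis: 1 mol E initially; let X = conversion of E. Extent ξ = 0.5X.
Mole table: n_E = 1 − X; n_B = 1.5X.
Summing: n_T = 1 + 0.5X.
Mole fractions y_i = n_i/n_T; Kp = p_B^3 / (p_E^2) with p_i = y_i·P.
Setting this equal to 2.98e+03 kPa and taking the physical root (0 < X < 1) gives X = 0.675.

X = 0.675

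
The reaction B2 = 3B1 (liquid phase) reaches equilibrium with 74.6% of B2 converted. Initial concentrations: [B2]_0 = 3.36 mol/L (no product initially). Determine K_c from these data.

K_c = 498 (mol/L)^2

Let X = conversion of B2.
Concentrations: [B2] = 3.36 − 3.36X; [B1] = 10.1X.
At X = 0.746: [B2] = 0.853, [B1] = 7.52.
K_c = [B1]^3 / ([B2]) = 498 (mol/L)^2.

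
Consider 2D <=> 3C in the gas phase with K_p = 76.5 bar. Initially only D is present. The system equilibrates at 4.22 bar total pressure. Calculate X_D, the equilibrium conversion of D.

Take 1 mol D as basis and let X be its fractional conversion, so ξ = 0.5X.
Mole table: n_D = 1 − X; n_C = 1.5X.
Total moles n_T = 1 + 0.5X.
With p_i = (n_i/n_T)P, K_p = p_C^3 / (p_D^2).
Setting this equal to 76.5 bar and taking the physical root (0 < X < 1) gives X = 0.758.

X = 0.758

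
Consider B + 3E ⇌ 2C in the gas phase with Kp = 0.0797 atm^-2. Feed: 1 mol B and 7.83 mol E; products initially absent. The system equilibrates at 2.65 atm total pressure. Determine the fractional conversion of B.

Basis: 1 mol B initially; let X = conversion of B. Extent ξ = X.
Moles: n_B = 1 − X; n_E = 7.83 − 3X; n_C = 2X.
Total moles n_T = 8.83 − 2X.
With p_i = (n_i/n_T)P, Kp = p_C^2 / (p_B p_E^3).
Substituting and setting equal to 0.0797 atm^-2 gives a polynomial in X; the root in (0,1) is X = 0.521.

X = 0.521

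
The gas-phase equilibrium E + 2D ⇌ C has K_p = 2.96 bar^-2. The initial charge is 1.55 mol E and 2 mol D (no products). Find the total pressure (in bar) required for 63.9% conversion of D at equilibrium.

Basis: 2 mol D initially; let X = conversion of D. Extent ξ = X.
Mole table: n_E = 1.55 − X; n_D = 2 − 2X; n_C = X.
n_T = Σnᵢ = 3.55 − 2X.
K_p = p_C / (p_E p_D^2) with p_i = (n_i/n_T)·P.
At X = 0.639: the mole-fraction product g(X) = Π y_i^ν_i = 6.946. Since K_p = g(X)·P^{-2}, P = (g/K_p)^(1/2) = (6.946/2.96)^(1/2) = 1.53 bar.

P = 1.53 bar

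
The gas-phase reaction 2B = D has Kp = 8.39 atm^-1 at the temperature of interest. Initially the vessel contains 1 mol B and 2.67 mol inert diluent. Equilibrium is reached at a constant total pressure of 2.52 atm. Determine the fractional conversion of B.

X = 0.757

Basis: 1 mol B initially; let X = conversion of B. Extent ξ = 0.5X.
At extent ξ: n_B = 1 − X; n_D = 0.5X; n_I = 2.67 (inert).
Total moles n_T = 3.67 − 0.5X.
With p_i = (n_i/n_T)P, Kp = p_D / (p_B^2).
Setting this equal to 8.39 atm^-1 and taking the physical root (0 < X < 1) gives X = 0.757.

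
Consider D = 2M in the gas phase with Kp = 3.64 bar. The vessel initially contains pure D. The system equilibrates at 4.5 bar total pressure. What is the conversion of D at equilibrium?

X = 0.410

Let X = conversion of D (basis 1 mol D); extent of reaction ξ = X.
At extent ξ: n_D = 1 − X; n_M = 2X.
n_T = Σnᵢ = 1 + X.
With p_i = (n_i/n_T)P, Kp = p_M^2 / (p_D).
Setting this equal to 3.64 bar and taking the physical root (0 < X < 1) gives X = 0.410.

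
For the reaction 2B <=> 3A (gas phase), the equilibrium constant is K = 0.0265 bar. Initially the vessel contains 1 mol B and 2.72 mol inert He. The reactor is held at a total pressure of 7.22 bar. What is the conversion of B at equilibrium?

Basis: 1 mol B initially; let X = conversion of B. Extent ξ = 0.5X.
Moles: n_B = 1 − X; n_A = 1.5X; n_I = 2.72 (inert).
Summing: n_T = 3.72 + 0.5X.
Mole fractions y_i = n_i/n_T; K = p_A^3 / (p_B^2) with p_i = y_i·P.
This yields a degree-3 equation in X; solving on (0,1), X = 0.145.

X = 0.145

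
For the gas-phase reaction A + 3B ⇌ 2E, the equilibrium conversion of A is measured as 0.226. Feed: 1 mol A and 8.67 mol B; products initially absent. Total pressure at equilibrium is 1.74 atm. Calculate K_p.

Let X = conversion of A (basis 1 mol A); extent of reaction ξ = X.
At extent ξ: n_A = 1 − X; n_B = 8.67 − 3X; n_E = 2X.
n_T = Σnᵢ = 9.67 − 2X.
At X = 0.226: n_A = 0.774, n_B = 7.99, n_E = 0.452, n_T = 9.22.
p_i = (n_i/n_T)·P. K_p = p_E^2 / (p_A p_B^3) = 0.0145 atm^-2.

K_p = 0.0145 atm^-2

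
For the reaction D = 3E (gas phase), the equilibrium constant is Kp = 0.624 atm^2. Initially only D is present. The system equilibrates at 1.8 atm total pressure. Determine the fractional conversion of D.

Basis: 1 mol D initially; let X = conversion of D. Extent ξ = X.
At extent ξ: n_D = 1 − X; n_E = 3X.
Summing: n_T = 1 + 2X.
With p_i = (n_i/n_T)P, Kp = p_E^3 / (p_D).
Setting this equal to 0.624 atm^2 and taking the physical root (0 < X < 1) gives X = 0.227.

X = 0.227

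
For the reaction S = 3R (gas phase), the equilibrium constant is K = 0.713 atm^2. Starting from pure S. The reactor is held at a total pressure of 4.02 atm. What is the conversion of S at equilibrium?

X = 0.131

Take 1 mol S as basis and let X be its fractional conversion, so ξ = X.
Moles: n_S = 1 − X; n_R = 3X.
Summing: n_T = 1 + 2X.
y_i = n_i/n_T, p_i = y_i·P. K = p_R^3 / (p_S).
Equating to 0.713 atm^2 and solving on 0 < X < 1: X = 0.131.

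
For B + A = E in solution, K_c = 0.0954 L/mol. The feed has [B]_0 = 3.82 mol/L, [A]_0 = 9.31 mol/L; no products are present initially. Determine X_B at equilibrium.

X = 0.423

Let X = conversion of B; extent ξ = 3.82·X mol/L.
Concentrations: [B] = 3.82 − 3.82X; [A] = 9.31 − 3.82X; [E] = 3.82X.
K_c = [E] / ([B] [A]).
This equals 0.0954 at X = 0.423 (the root in 0 < X < 1).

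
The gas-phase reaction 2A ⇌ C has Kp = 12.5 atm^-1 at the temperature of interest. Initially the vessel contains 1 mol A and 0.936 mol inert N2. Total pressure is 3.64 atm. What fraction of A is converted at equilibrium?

X = 0.880

Take 1 mol A as basis and let X be its fractional conversion, so ξ = 0.5X.
Species balance: n_A = 1 − X; n_C = 0.5X; n_I = 0.936 (inert).
n_T = Σnᵢ = 1.94 − 0.5X.
Mole fractions y_i = n_i/n_T; Kp = p_C / (p_A^2) with p_i = y_i·P.
Substituting and setting equal to 12.5 atm^-1 gives a polynomial in X; the root in (0,1) is X = 0.880.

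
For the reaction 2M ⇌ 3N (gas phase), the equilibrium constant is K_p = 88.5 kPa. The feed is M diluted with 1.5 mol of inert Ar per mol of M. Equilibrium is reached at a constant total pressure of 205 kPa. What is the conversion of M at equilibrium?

X = 0.464

Basis: 1 mol M initially; let X = conversion of M. Extent ξ = 0.5X.
Moles: n_M = 1 − X; n_N = 1.5X; n_I = 1.5 (inert).
n_T = Σnᵢ = 2.5 + 0.5X.
Mole fractions y_i = n_i/n_T; K_p = p_N^3 / (p_M^2) with p_i = y_i·P.
Equating to 88.5 kPa and solving on 0 < X < 1: X = 0.464.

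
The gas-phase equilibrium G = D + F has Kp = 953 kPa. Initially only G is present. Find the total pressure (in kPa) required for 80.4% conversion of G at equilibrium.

P = 521 kPa

Take 1 mol G as basis and let X be its fractional conversion, so ξ = X.
Mole table: n_G = 1 − X; n_D = X; n_F = X.
n_T = Σnᵢ = 1 + X.
Kp = p_D p_F / (p_G) with p_i = (n_i/n_T)·P.
At X = 0.804: the mole-fraction product g(X) = Π y_i^ν_i = 1.828. Since Kp = g(X)·P^{1}, P = (Kp/g)^(1/1) = (953/1.828)^(1/1) = 521 kPa.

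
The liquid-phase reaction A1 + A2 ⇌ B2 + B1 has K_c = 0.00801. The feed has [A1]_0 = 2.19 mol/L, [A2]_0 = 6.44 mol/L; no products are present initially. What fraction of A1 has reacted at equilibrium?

X = 0.139

Let X = conversion of A1; extent ξ = 2.19·X mol/L.
Concentrations: [A1] = 2.19 − 2.19X; [A2] = 6.44 − 2.19X; [B2] = 2.19X; [B1] = 2.19X.
K_c = [B2] [B1] / ([A1] [A2]).
Setting equal to 0.00801 and solving for X on (0,1) gives X = 0.139.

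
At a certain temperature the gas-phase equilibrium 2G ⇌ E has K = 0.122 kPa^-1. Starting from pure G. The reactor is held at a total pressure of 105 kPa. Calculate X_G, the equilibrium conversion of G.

Take 1 mol G as basis and let X be its fractional conversion, so ξ = 0.5X.
Moles: n_G = 1 − X; n_E = 0.5X.
n_T = Σnᵢ = 1 − 0.5X.
Mole fractions y_i = n_i/n_T; K = p_E / (p_G^2) with p_i = y_i·P.
This yields a degree-2 equation in X; solving on (0,1), X = 0.862.

X = 0.862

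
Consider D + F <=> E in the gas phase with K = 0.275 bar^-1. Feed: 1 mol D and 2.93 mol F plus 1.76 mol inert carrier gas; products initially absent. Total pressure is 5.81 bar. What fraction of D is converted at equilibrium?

X = 0.432

Let X = conversion of D (basis 1 mol D); extent of reaction ξ = X.
Species balance: n_D = 1 − X; n_F = 2.93 − X; n_E = X; n_I = 1.76 (inert).
Summing: n_T = 5.69 − X.
With p_i = (n_i/n_T)P, K = p_E / (p_D p_F).
Setting this equal to 0.275 bar^-1 and taking the physical root (0 < X < 1) gives X = 0.432.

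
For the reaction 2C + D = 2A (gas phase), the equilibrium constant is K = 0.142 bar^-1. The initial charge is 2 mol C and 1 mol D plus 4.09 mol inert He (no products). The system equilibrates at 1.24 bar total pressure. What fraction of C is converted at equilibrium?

X = 0.129

Take 2 mol C as basis and let X be its fractional conversion, so ξ = X.
Moles: n_C = 2 − 2X; n_D = 1 − X; n_A = 2X; n_I = 4.09 (inert).
Total moles n_T = 7.09 − X.
y_i = n_i/n_T, p_i = y_i·P. K = p_A^2 / (p_C^2 p_D).
This yields a degree-3 equation in X; solving on (0,1), X = 0.129.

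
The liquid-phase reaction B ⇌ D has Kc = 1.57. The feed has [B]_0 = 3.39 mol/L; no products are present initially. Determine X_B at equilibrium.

Let X = conversion of B; extent ξ = 3.39·X mol/L.
Concentrations: [B] = 3.39 − 3.39X; [D] = 3.39X.
Kc = [D] / ([B]).
Solving Kc = 1.57 for X ∈ (0,1): X = 0.611.

X = 0.611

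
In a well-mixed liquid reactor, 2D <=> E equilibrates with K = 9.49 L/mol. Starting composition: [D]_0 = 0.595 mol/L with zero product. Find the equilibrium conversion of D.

Let X = conversion of D; extent ξ = 0.595X/2 mol/L.
Concentrations: [D] = 0.595 − 0.595X; [E] = 0.297X.
K = [E] / ([D]^2).
Solving K = 9.49 for X ∈ (0,1): X = 0.743.

X = 0.743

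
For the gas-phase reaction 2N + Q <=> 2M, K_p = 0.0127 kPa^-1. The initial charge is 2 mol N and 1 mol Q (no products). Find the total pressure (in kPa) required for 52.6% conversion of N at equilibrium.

P = 506 kPa

Let X = conversion of N (basis 2 mol N); extent of reaction ξ = X.
Moles: n_N = 2 − 2X; n_Q = 1 − X; n_M = 2X.
n_T = Σnᵢ = 3 − X.
K_p = p_M^2 / (p_N^2 p_Q) with p_i = (n_i/n_T)·P.
At X = 0.526: the mole-fraction product g(X) = Π y_i^ν_i = 6.427. Since K_p = g(X)·P^{-1}, P = (g/K_p)^(1/1) = (6.427/0.0127)^(1/1) = 506 kPa.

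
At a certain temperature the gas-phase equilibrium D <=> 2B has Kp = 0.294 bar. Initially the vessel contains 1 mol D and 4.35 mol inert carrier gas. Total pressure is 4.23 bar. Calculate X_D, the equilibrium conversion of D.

X = 0.267

Basis: 1 mol D initially; let X = conversion of D. Extent ξ = X.
At extent ξ: n_D = 1 − X; n_B = 2X; n_I = 4.35 (inert).
Total moles n_T = 5.35 + X.
Mole fractions y_i = n_i/n_T; Kp = p_B^2 / (p_D) with p_i = y_i·P.
Setting this equal to 0.294 bar and taking the physical root (0 < X < 1) gives X = 0.267.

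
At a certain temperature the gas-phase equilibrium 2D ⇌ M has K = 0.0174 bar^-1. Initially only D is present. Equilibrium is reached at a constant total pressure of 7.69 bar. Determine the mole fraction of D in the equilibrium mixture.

Let X = conversion of D (basis 1 mol D); extent of reaction ξ = 0.5X.
Mole table: n_D = 1 − X; n_M = 0.5X.
Summing: n_T = 1 − 0.5X.
With p_i = (n_i/n_T)P, K = p_M / (p_D^2).
This yields a degree-2 equation in X; solving on (0,1), X = 0.193.
Then n_D = 0.807, n_T = 0.904, so y_D = 0.893.

y_D = 0.893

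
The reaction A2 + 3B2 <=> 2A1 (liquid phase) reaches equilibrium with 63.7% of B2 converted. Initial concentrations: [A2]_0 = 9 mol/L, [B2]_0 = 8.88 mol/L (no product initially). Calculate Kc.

Let X = conversion of B2.
Concentrations: [A2] = 9 − 2.96X; [B2] = 8.88 − 8.88X; [A1] = 5.92X.
At X = 0.637: [A2] = 7.11, [B2] = 3.22, [A1] = 3.77.
Kc = [A1]^2 / ([A2] [B2]^3) = 0.0597 (mol/L)^-2.

Kc = 0.0597 (mol/L)^-2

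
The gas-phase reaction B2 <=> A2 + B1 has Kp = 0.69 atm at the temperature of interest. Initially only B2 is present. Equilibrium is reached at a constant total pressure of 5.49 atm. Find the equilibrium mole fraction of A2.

Let X = conversion of B2 (basis 1 mol B2); extent of reaction ξ = X.
At extent ξ: n_B2 = 1 − X; n_A2 = X; n_B1 = X.
Summing: n_T = 1 + X.
y_i = n_i/n_T, p_i = y_i·P. Kp = p_A2 p_B1 / (p_B2).
Equating to 0.69 atm and solving on 0 < X < 1: X = 0.334.
Then n_A2 = 0.334, n_T = 1.33, so y_A2 = 0.250.

y_A2 = 0.250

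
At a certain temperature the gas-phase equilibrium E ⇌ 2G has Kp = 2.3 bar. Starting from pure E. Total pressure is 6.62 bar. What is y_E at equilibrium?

y_E = 0.559

Basis: 1 mol E initially; let X = conversion of E. Extent ξ = X.
Mole table: n_E = 1 − X; n_G = 2X.
Summing: n_T = 1 + X.
Mole fractions y_i = n_i/n_T; Kp = p_G^2 / (p_E) with p_i = y_i·P.
Substituting and setting equal to 2.3 bar gives a polynomial in X; the root in (0,1) is X = 0.283.
Then n_E = 0.717, n_T = 1.28, so y_E = 0.559.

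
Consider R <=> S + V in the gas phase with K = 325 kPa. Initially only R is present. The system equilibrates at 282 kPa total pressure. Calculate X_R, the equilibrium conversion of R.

X = 0.732

Let X = conversion of R (basis 1 mol R); extent of reaction ξ = X.
At extent ξ: n_R = 1 − X; n_S = X; n_V = X.
Total moles n_T = 1 + X.
With p_i = (n_i/n_T)P, K = p_S p_V / (p_R).
Equating to 325 kPa and solving on 0 < X < 1: X = 0.732.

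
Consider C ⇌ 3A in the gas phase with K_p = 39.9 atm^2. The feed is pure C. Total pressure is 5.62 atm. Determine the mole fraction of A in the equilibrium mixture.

Let X = conversion of C (basis 1 mol C); extent of reaction ξ = X.
Mole table: n_C = 1 − X; n_A = 3X.
Total moles n_T = 1 + 2X.
y_i = n_i/n_T, p_i = y_i·P. K_p = p_A^3 / (p_C).
Equating to 39.9 atm^2 and solving on 0 < X < 1: X = 0.453.
Then n_A = 1.36, n_T = 1.91, so y_A = 0.713.

y_A = 0.713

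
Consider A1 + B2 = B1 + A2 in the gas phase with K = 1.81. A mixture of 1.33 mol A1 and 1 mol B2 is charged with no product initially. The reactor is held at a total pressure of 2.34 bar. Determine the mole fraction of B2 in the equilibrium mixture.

y_B2 = 0.149

Take 1 mol B2 as basis and let X be its fractional conversion, so ξ = X.
At extent ξ: n_A1 = 1.33 − X; n_B2 = 1 − X; n_B1 = X; n_A2 = X.
Total moles n_T = 2.33 (Δν = 0, constant).
Mole fractions y_i = n_i/n_T; K = p_B1 p_A2 / (p_A1 p_B2) with p_i = y_i·P.
Setting this equal to 1.81 and taking the physical root (0 < X < 1) gives X = 0.653.
Then n_B2 = 0.347, n_T = 2.33, so y_B2 = 0.149.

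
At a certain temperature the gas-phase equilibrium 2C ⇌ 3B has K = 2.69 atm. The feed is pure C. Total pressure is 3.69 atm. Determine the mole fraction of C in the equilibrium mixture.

y_C = 0.462

Let X = conversion of C (basis 1 mol C); extent of reaction ξ = 0.5X.
At extent ξ: n_C = 1 − X; n_B = 1.5X.
Summing: n_T = 1 + 0.5X.
Mole fractions y_i = n_i/n_T; K = p_B^3 / (p_C^2) with p_i = y_i·P.
This yields a degree-3 equation in X; solving on (0,1), X = 0.437.
Then n_C = 0.563, n_T = 1.22, so y_C = 0.462.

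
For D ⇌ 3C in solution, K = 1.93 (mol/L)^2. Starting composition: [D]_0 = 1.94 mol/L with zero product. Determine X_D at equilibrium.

Let X = conversion of D; extent ξ = 1.94·X mol/L.
Concentrations: [D] = 1.94 − 1.94X; [C] = 5.82X.
K = [C]^3 / ([D]).
Setting equal to 1.93 and solving for X on (0,1) gives X = 0.243.

X = 0.243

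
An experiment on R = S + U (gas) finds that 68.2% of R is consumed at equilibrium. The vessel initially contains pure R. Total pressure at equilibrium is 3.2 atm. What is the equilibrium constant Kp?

Basis: 1 mol R initially; let X = conversion of R. Extent ξ = X.
Moles: n_R = 1 − X; n_S = X; n_U = X.
Total moles n_T = 1 + X.
At X = 0.682: n_R = 0.318, n_S = 0.682, n_U = 0.682, n_T = 1.68.
p_i = (n_i/n_T)·P. Kp = p_S p_U / (p_R) = 2.78 atm.

Kp = 2.78 atm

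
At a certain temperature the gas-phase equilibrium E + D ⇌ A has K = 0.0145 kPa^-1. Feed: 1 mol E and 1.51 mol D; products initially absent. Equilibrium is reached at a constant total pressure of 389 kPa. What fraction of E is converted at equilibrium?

X = 0.714

Take 1 mol E as basis and let X be its fractional conversion, so ξ = X.
Mole table: n_E = 1 − X; n_D = 1.51 − X; n_A = X.
Total moles n_T = 2.51 − X.
With p_i = (n_i/n_T)P, K = p_A / (p_E p_D).
Substituting and setting equal to 0.0145 kPa^-1 gives a polynomial in X; the root in (0,1) is X = 0.714.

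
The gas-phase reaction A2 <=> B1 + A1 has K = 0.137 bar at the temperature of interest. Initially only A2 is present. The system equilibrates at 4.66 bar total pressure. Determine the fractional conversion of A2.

Let X = conversion of A2 (basis 1 mol A2); extent of reaction ξ = X.
Species balance: n_A2 = 1 − X; n_B1 = X; n_A1 = X.
n_T = Σnᵢ = 1 + X.
Mole fractions y_i = n_i/n_T; K = p_B1 p_A1 / (p_A2) with p_i = y_i·P.
Equating to 0.137 bar and solving on 0 < X < 1: X = 0.169.

X = 0.169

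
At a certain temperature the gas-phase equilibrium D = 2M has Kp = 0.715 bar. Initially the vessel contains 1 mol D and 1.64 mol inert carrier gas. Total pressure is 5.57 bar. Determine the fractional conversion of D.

X = 0.262

Take 1 mol D as basis and let X be its fractional conversion, so ξ = X.
Species balance: n_D = 1 − X; n_M = 2X; n_I = 1.64 (inert).
Summing: n_T = 2.64 + X.
With p_i = (n_i/n_T)P, Kp = p_M^2 / (p_D).
This yields a degree-2 equation in X; solving on (0,1), X = 0.262.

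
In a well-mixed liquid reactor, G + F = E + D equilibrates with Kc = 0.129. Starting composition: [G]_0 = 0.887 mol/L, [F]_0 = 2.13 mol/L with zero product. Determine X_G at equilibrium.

X = 0.395

Let X = conversion of G; extent ξ = 0.887·X mol/L.
Concentrations: [G] = 0.887 − 0.887X; [F] = 2.13 − 0.887X; [E] = 0.887X; [D] = 0.887X.
Kc = [E] [D] / ([G] [F]).
Setting equal to 0.129 and solving for X on (0,1) gives X = 0.395.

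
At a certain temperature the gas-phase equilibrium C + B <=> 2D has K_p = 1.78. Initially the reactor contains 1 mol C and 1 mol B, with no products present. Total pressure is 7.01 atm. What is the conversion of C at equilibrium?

X = 0.400

Take 1 mol C as basis and let X be its fractional conversion, so ξ = X.
Moles: n_C = 1 − X; n_B = 1 − X; n_D = 2X.
n_T stays at 2 (no change in mole number).
y_i = n_i/n_T, p_i = y_i·P. K_p = p_D^2 / (p_C p_B).
Substituting and setting equal to 1.78 gives a polynomial in X; the root in (0,1) is X = 0.400.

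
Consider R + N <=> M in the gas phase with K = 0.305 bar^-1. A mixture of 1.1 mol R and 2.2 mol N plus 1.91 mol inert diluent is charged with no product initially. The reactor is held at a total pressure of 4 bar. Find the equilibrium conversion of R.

Take 1.1 mol R as basis and let X be its fractional conversion, so ξ = 1.1X.
At extent ξ: n_R = 1.1 − 1.1X; n_N = 2.2 − 1.1X; n_M = 1.1X; n_I = 1.91 (inert).
n_T = Σnᵢ = 5.21 − 1.1X.
With p_i = (n_i/n_T)P, K = p_M / (p_R p_N).
Equating to 0.305 bar^-1 and solving on 0 < X < 1: X = 0.317.

X = 0.317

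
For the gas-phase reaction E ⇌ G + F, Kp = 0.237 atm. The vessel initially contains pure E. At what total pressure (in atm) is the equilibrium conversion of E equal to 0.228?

P = 4.32 atm

Take 1 mol E as basis and let X be its fractional conversion, so ξ = X.
At extent ξ: n_E = 1 − X; n_G = X; n_F = X.
n_T = Σnᵢ = 1 + X.
Kp = p_G p_F / (p_E) with p_i = (n_i/n_T)·P.
At X = 0.228: the mole-fraction product g(X) = Π y_i^ν_i = 0.05483. Since Kp = g(X)·P^{1}, P = (Kp/g)^(1/1) = (0.237/0.05483)^(1/1) = 4.32 atm.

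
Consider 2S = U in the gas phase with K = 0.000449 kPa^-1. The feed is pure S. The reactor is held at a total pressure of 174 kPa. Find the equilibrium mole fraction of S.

y_S = 0.932

Let X = conversion of S (basis 1 mol S); extent of reaction ξ = 0.5X.
Species balance: n_S = 1 − X; n_U = 0.5X.
Summing: n_T = 1 − 0.5X.
Mole fractions y_i = n_i/n_T; K = p_U / (p_S^2) with p_i = y_i·P.
Substituting and setting equal to 0.000449 kPa^-1 gives a polynomial in X; the root in (0,1) is X = 0.127.
Then n_S = 0.873, n_T = 0.936, so y_S = 0.932.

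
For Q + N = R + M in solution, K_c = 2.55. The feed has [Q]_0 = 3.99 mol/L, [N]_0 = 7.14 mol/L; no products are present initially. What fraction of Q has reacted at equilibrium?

X = 0.771

Let X = conversion of Q; extent ξ = 3.99·X mol/L.
Concentrations: [Q] = 3.99 − 3.99X; [N] = 7.14 − 3.99X; [R] = 3.99X; [M] = 3.99X.
K_c = [R] [M] / ([Q] [N]).
This equals 2.55 at X = 0.771 (the root in 0 < X < 1).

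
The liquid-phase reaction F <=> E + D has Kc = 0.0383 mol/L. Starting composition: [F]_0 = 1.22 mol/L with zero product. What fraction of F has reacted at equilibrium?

Let X = conversion of F; extent ξ = 1.22·X mol/L.
Concentrations: [F] = 1.22 − 1.22X; [E] = 1.22X; [D] = 1.22X.
Kc = [E] [D] / ([F]).
Solving Kc = 0.0383 for X ∈ (0,1): X = 0.162.

X = 0.162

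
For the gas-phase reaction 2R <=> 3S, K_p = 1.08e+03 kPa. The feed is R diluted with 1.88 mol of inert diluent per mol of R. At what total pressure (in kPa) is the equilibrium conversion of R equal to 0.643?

Basis: 1 mol R initially; let X = conversion of R. Extent ξ = 0.5X.
At extent ξ: n_R = 1 − X; n_S = 1.5X; n_I = 1.88 (inert).
Total moles n_T = 2.88 + 0.5X.
K_p = p_S^3 / (p_R^2) with p_i = (n_i/n_T)·P.
At X = 0.643: the mole-fraction product g(X) = Π y_i^ν_i = 2.199. Since K_p = g(X)·P^{1}, P = (K_p/g)^(1/1) = (1.08e+03/2.199)^(1/1) = 491 kPa.

P = 491 kPa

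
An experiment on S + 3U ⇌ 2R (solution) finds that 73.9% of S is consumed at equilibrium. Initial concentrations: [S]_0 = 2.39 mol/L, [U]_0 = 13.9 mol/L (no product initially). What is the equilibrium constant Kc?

Kc = 0.0314 (mol/L)^-2

Let X = conversion of S.
Concentrations: [S] = 2.39 − 2.39X; [U] = 13.9 − 7.17X; [R] = 4.78X.
At X = 0.739: [S] = 0.624, [U] = 8.6, [R] = 3.53.
Kc = [R]^2 / ([S] [U]^3) = 0.0314 (mol/L)^-2.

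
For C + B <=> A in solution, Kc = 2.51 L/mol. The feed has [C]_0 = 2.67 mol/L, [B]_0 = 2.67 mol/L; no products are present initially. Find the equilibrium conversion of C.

X = 0.681

Let X = conversion of C; extent ξ = 2.67·X mol/L.
Concentrations: [C] = 2.67 − 2.67X; [B] = 2.67 − 2.67X; [A] = 2.67X.
Kc = [A] / ([C] [B]).
This equals 2.51 at X = 0.681 (the root in 0 < X < 1).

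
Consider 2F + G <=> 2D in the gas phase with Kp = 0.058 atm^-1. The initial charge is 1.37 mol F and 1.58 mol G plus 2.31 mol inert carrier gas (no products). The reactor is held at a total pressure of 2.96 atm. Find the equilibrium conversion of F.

Basis: 1.37 mol F initially; let X = conversion of F. Extent ξ = 0.685X.
Mole table: n_F = 1.37 − 1.37X; n_G = 1.58 − 0.685X; n_D = 1.37X; n_I = 2.31 (inert).
Total moles n_T = 5.26 − 0.685X.
Mole fractions y_i = n_i/n_T; Kp = p_D^2 / (p_F^2 p_G) with p_i = y_i·P.
Setting this equal to 0.058 atm^-1 and taking the physical root (0 < X < 1) gives X = 0.181.

X = 0.181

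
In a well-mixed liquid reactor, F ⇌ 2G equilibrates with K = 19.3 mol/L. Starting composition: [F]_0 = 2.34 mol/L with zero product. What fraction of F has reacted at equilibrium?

Let X = conversion of F; extent ξ = 2.34·X mol/L.
Concentrations: [F] = 2.34 − 2.34X; [G] = 4.68X.
K = [G]^2 / ([F]).
Equating to 19.3 mol/L: the physical root is X = 0.737.

X = 0.737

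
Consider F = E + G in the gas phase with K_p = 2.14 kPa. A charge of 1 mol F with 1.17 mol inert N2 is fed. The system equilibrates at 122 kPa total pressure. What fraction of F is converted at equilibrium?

Basis: 1 mol F initially; let X = conversion of F. Extent ξ = X.
At extent ξ: n_F = 1 − X; n_E = X; n_G = X; n_I = 1.17 (inert).
Total moles n_T = 2.17 + X.
With p_i = (n_i/n_T)P, K_p = p_E p_G / (p_F).
Setting this equal to 2.14 kPa and taking the physical root (0 < X < 1) gives X = 0.184.

X = 0.184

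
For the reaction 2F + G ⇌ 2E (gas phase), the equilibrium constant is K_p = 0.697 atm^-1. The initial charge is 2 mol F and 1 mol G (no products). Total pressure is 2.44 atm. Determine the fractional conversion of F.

X = 0.387

Take 2 mol F as basis and let X be its fractional conversion, so ξ = X.
At extent ξ: n_F = 2 − 2X; n_G = 1 − X; n_E = 2X.
n_T = Σnᵢ = 3 − X.
y_i = n_i/n_T, p_i = y_i·P. K_p = p_E^2 / (p_F^2 p_G).
Setting this equal to 0.697 atm^-1 and taking the physical root (0 < X < 1) gives X = 0.387.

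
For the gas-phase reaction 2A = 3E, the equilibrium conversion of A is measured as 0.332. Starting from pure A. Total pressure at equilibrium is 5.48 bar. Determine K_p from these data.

Let X = conversion of A (basis 1 mol A); extent of reaction ξ = 0.5X.
Mole table: n_A = 1 − X; n_E = 1.5X.
n_T = Σnᵢ = 1 + 0.5X.
At X = 0.332: n_A = 0.668, n_E = 0.498, n_T = 1.17.
p_i = (n_i/n_T)·P. K_p = p_E^3 / (p_A^2) = 1.3 bar.

K_p = 1.3 bar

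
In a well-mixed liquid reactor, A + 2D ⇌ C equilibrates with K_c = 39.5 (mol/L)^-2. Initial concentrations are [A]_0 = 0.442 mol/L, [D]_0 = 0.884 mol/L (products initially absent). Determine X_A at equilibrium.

X = 0.715

Let X = conversion of A; extent ξ = 0.442·X mol/L.
Concentrations: [A] = 0.442 − 0.442X; [D] = 0.884 − 0.884X; [C] = 0.442X.
K_c = [C] / ([A] [D]^2).
Solving K_c = 39.5 for X ∈ (0,1): X = 0.715.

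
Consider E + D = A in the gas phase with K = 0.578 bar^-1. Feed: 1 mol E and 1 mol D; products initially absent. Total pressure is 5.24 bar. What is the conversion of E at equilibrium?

X = 0.502

Basis: 1 mol E initially; let X = conversion of E. Extent ξ = X.
Species balance: n_E = 1 − X; n_D = 1 − X; n_A = X.
Summing: n_T = 2 − X.
Mole fractions y_i = n_i/n_T; K = p_A / (p_E p_D) with p_i = y_i·P.
Setting this equal to 0.578 bar^-1 and taking the physical root (0 < X < 1) gives X = 0.502.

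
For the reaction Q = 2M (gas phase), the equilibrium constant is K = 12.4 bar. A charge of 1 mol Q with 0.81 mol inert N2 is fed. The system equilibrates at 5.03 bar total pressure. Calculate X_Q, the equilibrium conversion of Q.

X = 0.691

Take 1 mol Q as basis and let X be its fractional conversion, so ξ = X.
Species balance: n_Q = 1 − X; n_M = 2X; n_I = 0.81 (inert).
Total moles n_T = 1.81 + X.
With p_i = (n_i/n_T)P, K = p_M^2 / (p_Q).
Substituting and setting equal to 12.4 bar gives a polynomial in X; the root in (0,1) is X = 0.691.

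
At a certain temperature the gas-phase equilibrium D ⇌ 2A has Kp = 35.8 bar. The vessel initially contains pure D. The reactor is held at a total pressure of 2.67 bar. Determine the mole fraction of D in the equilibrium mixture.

Let X = conversion of D (basis 1 mol D); extent of reaction ξ = X.
Species balance: n_D = 1 − X; n_A = 2X.
n_T = Σnᵢ = 1 + X.
With p_i = (n_i/n_T)P, Kp = p_A^2 / (p_D).
Equating to 35.8 bar and solving on 0 < X < 1: X = 0.878.
Then n_D = 0.122, n_T = 1.88, so y_D = 0.065.

y_D = 0.065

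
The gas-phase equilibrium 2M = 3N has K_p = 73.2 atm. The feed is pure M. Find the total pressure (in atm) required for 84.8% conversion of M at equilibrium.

Let X = conversion of M (basis 1 mol M); extent of reaction ξ = 0.5X.
Species balance: n_M = 1 − X; n_N = 1.5X.
Summing: n_T = 1 + 0.5X.
K_p = p_N^3 / (p_M^2) with p_i = (n_i/n_T)·P.
At X = 0.848: the mole-fraction product g(X) = Π y_i^ν_i = 62.56. Since K_p = g(X)·P^{1}, P = (K_p/g)^(1/1) = (73.2/62.56)^(1/1) = 1.17 atm.

P = 1.17 atm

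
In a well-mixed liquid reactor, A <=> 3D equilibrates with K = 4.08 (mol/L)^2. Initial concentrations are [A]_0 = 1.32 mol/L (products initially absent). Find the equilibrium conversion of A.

Let X = conversion of A; extent ξ = 1.32·X mol/L.
Concentrations: [A] = 1.32 − 1.32X; [D] = 3.96X.
K = [D]^3 / ([A]).
Setting equal to 4.08 and solving for X on (0,1) gives X = 0.378.

X = 0.378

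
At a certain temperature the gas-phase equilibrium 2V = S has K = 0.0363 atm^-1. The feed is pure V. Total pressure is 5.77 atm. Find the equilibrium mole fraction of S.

Let X = conversion of V (basis 1 mol V); extent of reaction ξ = 0.5X.
At extent ξ: n_V = 1 − X; n_S = 0.5X.
n_T = Σnᵢ = 1 − 0.5X.
y_i = n_i/n_T, p_i = y_i·P. K = p_S / (p_V^2).
This yields a degree-2 equation in X; solving on (0,1), X = 0.262.
Then n_S = 0.131, n_T = 0.869, so y_S = 0.151.

y_S = 0.151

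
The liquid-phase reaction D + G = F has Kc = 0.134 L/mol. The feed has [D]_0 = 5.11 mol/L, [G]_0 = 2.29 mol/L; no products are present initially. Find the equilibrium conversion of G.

X = 0.364

Let X = conversion of G; extent ξ = 2.29·X mol/L.
Concentrations: [D] = 5.11 − 2.29X; [G] = 2.29 − 2.29X; [F] = 2.29X.
Kc = [F] / ([D] [G]).
This equals 0.134 at X = 0.364 (the root in 0 < X < 1).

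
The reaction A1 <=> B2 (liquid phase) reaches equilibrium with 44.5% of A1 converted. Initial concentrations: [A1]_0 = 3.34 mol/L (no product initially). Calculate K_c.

K_c = 0.802

Let X = conversion of A1.
Concentrations: [A1] = 3.34 − 3.34X; [B2] = 3.34X.
At X = 0.445: [A1] = 1.85, [B2] = 1.49.
K_c = [B2] / ([A1]) = 0.802.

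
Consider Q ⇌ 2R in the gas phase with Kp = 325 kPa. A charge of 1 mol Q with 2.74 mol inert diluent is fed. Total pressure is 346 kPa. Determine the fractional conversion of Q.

X = 0.622

Take 1 mol Q as basis and let X be its fractional conversion, so ξ = X.
At extent ξ: n_Q = 1 − X; n_R = 2X; n_I = 2.74 (inert).
n_T = Σnᵢ = 3.74 + X.
With p_i = (n_i/n_T)P, Kp = p_R^2 / (p_Q).
Equating to 325 kPa and solving on 0 < X < 1: X = 0.622.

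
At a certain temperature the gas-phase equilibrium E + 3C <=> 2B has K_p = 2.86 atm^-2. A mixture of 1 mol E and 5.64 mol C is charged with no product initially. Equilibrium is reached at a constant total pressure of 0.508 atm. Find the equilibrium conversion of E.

Basis: 1 mol E initially; let X = conversion of E. Extent ξ = X.
Mole table: n_E = 1 − X; n_C = 5.64 − 3X; n_B = 2X.
n_T = Σnᵢ = 6.64 − 2X.
y_i = n_i/n_T, p_i = y_i·P. K_p = p_B^2 / (p_E p_C^3).
Substituting and setting equal to 2.86 atm^-2 gives a polynomial in X; the root in (0,1) is X = 0.474.

X = 0.474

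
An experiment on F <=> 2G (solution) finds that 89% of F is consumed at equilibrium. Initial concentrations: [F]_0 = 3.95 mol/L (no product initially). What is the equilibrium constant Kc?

Kc = 114 mol/L

Let X = conversion of F.
Concentrations: [F] = 3.95 − 3.95X; [G] = 7.9X.
At X = 0.89: [F] = 0.434, [G] = 7.03.
Kc = [G]^2 / ([F]) = 114 mol/L.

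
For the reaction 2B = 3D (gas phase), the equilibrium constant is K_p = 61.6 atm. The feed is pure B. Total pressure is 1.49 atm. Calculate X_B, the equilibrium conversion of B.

Basis: 1 mol B initially; let X = conversion of B. Extent ξ = 0.5X.
At extent ξ: n_B = 1 − X; n_D = 1.5X.
n_T = Σnᵢ = 1 + 0.5X.
y_i = n_i/n_T, p_i = y_i·P. K_p = p_D^3 / (p_B^2).
Equating to 61.6 atm and solving on 0 < X < 1: X = 0.821.

X = 0.821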